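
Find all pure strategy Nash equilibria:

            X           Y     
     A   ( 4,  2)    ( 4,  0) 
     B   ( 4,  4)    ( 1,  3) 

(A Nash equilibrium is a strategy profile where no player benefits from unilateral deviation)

Nash equilibrium: (A, X), (B, X)

Work:
Best responses:
  P1 vs X: payoffs [4, 4] → best response A/B (payoff 4)
  P1 vs Y: payoffs [4, 1] → best response A (payoff 4)
  P2 vs A: payoffs [2, 0] → best response X (payoff 2)
  P2 vs B: payoffs [4, 3] → best response X (payoff 4)
Mutual best responses: (A,X), (B,X) → Nash equilibria.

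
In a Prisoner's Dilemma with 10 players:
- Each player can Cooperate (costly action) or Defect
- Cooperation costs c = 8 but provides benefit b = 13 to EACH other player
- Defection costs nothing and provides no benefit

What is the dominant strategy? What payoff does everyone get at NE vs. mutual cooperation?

Dominant: Defect; NE payoff = 0; Coop payoff = 109

Work:
Defect dominates (saves cost c = 8, benefit to others is external)
NE: All defect → everyone gets 0
If all cooperate: each receives (9)×13 - 8 = 109
Social dilemma: 109 > 0 but NE gives 0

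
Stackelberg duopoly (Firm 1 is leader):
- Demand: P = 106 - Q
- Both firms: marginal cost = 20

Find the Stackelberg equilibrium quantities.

q₁* (leader) = 43.0, q₂* (follower) = 21.5

Work:
Follower's reaction: q₂ = (a - c - q₁)/2
Leader substitutes: π₁ = q₁·(a - q₁ - (a-c-q₁)/2 - c)
FOC: q₁* = (106 - 20)/2 = 43.00
Then: q₂* = (106 - 20 - 43.0)/2 = 21.50
Leader has first-mover advantage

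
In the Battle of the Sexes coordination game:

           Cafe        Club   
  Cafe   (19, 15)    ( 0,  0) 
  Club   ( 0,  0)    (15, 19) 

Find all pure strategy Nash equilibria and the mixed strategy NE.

Pure NE: (Cafe, Cafe) and (Club, Club); Mixed NE: p = 0.5588, q = 0.4412

Work:
Check pure NE:
(Cafe, Cafe): (19, 15) - no unilateral deviation beneficial
(Club, Club): (15, 19) - no unilateral deviation beneficial
Mixed NE: P1 plays Cafe with p = 0.5588, P2 plays Cafe with q = 0.4412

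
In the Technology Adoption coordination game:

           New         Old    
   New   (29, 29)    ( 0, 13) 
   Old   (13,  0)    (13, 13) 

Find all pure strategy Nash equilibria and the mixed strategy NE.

Pure NE: (New, New) and (Old, Old); Mixed NE: p = 0.4483, q = 0.4483

Work:
Check pure NE:
(New, New): (29, 29) - no unilateral deviation beneficial
(Old, Old): (13, 13) - no unilateral deviation beneficial
Mixed NE: P1 plays New with p = 0.4483, P2 plays New with q = 0.4483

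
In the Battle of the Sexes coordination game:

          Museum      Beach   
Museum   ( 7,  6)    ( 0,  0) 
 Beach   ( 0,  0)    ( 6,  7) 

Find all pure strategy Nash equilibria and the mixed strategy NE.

Pure NE: (Museum, Museum) and (Beach, Beach); Mixed NE: p = 0.5385, q = 0.4615

Work:
Check pure NE:
(Museum, Museum): (7, 6) - no unilateral deviation beneficial
(Beach, Beach): (6, 7) - no unilateral deviation beneficial
Mixed NE: P1 plays Museum with p = 0.5385, P2 plays Museum with q = 0.4615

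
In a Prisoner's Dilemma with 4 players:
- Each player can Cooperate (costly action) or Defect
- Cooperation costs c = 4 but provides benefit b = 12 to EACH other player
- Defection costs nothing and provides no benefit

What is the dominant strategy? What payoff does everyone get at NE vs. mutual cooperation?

Dominant: Defect; NE payoff = 0; Coop payoff = 32

Work:
Defect dominates (saves cost c = 4, benefit to others is external)
NE: All defect → everyone gets 0
If all cooperate: each receives (3)×12 - 4 = 32
Social dilemma: 32 > 0 but NE gives 0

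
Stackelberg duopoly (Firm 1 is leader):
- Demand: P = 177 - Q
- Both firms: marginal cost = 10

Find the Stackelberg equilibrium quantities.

q₁* (leader) = 83.5, q₂* (follower) = 41.75

Work:
Follower's reaction: q₂ = (a - c - q₁)/2
Leader substitutes: π₁ = q₁·(a - q₁ - (a-c-q₁)/2 - c)
FOC: q₁* = (177 - 10)/2 = 83.50
Then: q₂* = (177 - 10 - 83.5)/2 = 41.75
Leader has first-mover advantage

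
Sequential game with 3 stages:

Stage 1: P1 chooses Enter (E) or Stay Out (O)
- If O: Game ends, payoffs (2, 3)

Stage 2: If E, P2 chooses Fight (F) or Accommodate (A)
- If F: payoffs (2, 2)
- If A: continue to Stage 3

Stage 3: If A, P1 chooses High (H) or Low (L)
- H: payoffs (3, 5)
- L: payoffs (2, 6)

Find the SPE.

SPE: (E, A, H); Outcome (3, 5)

Work:
Stage 3: P1 chooses H (3 vs 2)
Stage 2: P2: F->2, A->5 (anticipating H). Choose A
Stage 1: P1: O->2, E->3 (anticipating A, H). Choose E
SPE path: E -> A -> H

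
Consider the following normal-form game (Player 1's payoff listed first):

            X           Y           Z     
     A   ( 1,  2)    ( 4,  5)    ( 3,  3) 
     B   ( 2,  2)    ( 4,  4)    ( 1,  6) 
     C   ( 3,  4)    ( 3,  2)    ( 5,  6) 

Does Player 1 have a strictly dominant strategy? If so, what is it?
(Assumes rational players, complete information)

No strictly dominant strategy exists for Player 1

Work:
A strategy strictly dominates another if it gives a strictly higher payoff against every opponent action. Compare each pair of P1's strategies column-by-column:
  A vs B: [1 vs 2, 4 vs 4, 3 vs 1] → A does not strictly dominate B (column X: 1 ≤ 2)
  A vs C: [1 vs 3, 4 vs 3, 3 vs 5] → A does not strictly dominate C (column X: 1 ≤ 3)
  B vs A: [2 vs 1, 4 vs 4, 1 vs 3] → B does not strictly dominate A (column Y: 4 ≤ 4)
  B vs C: [2 vs 3, 4 vs 3, 1 vs 5] → B does not strictly dominate C (column X: 2 ≤ 3)
  C vs A: [3 vs 1, 3 vs 4, 5 vs 3] → C does not strictly dominate A (column Y: 3 ≤ 4)
  C vs B: [3 vs 2, 3 vs 4, 5 vs 1] → C does not strictly dominate B (column Y: 3 ≤ 4)
No single strategy strictly dominates all others → no strictly dominant strategy.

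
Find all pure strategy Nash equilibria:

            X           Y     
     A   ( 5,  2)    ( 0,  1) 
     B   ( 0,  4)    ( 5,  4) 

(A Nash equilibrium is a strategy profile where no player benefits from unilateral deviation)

Nash equilibrium: (A, X), (B, Y)

Work:
Best responses:
  P1 vs X: payoffs [5, 0] → best response A (payoff 5)
  P1 vs Y: payoffs [0, 5] → best response B (payoff 5)
  P2 vs A: payoffs [2, 1] → best response X (payoff 2)
  P2 vs B: payoffs [4, 4] → best response X/Y (payoff 4)
Mutual best responses: (A,X), (B,Y) → Nash equilibria.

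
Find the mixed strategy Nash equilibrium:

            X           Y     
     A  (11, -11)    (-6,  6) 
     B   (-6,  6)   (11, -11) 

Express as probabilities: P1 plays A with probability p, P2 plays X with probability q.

p = 0.5, q = 0.5

Work:
Find probabilities that make opponent indifferent:
P2 chooses q to make P1 indifferent between A and B
P1 chooses p to make P2 indifferent between X and Y
Mixed NE: P1 plays (A: 0.5, B: 0.5), P2 plays (X: 0.5, Y: 0.5)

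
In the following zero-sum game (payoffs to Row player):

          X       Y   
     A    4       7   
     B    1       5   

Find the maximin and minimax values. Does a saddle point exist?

Maximin = 4, Minimax = 4, Saddle: True

Work:
Row minimums: [4, 1] → maximin = 4
Column maximums: [4, 7] → minimax = 4
Saddle point exists! Game value = 4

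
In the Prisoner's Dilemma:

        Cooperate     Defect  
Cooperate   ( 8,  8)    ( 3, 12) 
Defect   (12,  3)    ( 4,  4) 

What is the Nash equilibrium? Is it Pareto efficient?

(Defect, Defect) is NE; not Pareto efficient

Work:
Defect dominates Cooperate for both players:
If P2 cooperates: Defect (12) > Cooperate (8)
If P2 defects: Defect (4) > Cooperate (3)
NE: (Defect, Defect) with payoff (4, 4)
But (Cooperate, Cooperate) = (8, 8) Pareto dominates (4, 4)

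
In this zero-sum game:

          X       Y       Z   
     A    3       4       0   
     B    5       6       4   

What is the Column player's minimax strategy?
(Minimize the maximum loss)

Column should play Z, value = 4

Work:
Column player minimizes Row's maximum payoff:
Column X: max payoff to Row = 5
Column Y: max payoff to Row = 6
Column Z: max payoff to Row = 4
Minimum is 4, achieved by column Z.
Minimax strategy: Z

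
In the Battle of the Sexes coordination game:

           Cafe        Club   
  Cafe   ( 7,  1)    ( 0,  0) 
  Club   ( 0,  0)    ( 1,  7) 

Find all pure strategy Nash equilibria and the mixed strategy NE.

Pure NE: (Cafe, Cafe) and (Club, Club); Mixed NE: p = 0.875, q = 0.125

Work:
Check pure NE:
(Cafe, Cafe): (7, 1) - no unilateral deviation beneficial
(Club, Club): (1, 7) - no unilateral deviation beneficial
Mixed NE: P1 plays Cafe with p = 0.875, P2 plays Cafe with q = 0.125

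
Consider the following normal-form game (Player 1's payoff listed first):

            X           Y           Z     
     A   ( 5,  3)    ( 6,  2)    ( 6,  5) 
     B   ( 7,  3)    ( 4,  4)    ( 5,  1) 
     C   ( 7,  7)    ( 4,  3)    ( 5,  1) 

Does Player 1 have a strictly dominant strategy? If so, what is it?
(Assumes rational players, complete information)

No strictly dominant strategy exists for Player 1

Work:
A strategy strictly dominates another if it gives a strictly higher payoff against every opponent action. Compare each pair of P1's strategies column-by-column:
  A vs B: [5 vs 7, 6 vs 4, 6 vs 5] → A does not strictly dominate B (column X: 5 ≤ 7)
  A vs C: [5 vs 7, 6 vs 4, 6 vs 5] → A does not strictly dominate C (column X: 5 ≤ 7)
  B vs A: [7 vs 5, 4 vs 6, 5 vs 6] → B does not strictly dominate A (column Y: 4 ≤ 6)
  B vs C: [7 vs 7, 4 vs 4, 5 vs 5] → B does not strictly dominate C (column X: 7 ≤ 7)
  C vs A: [7 vs 5, 4 vs 6, 5 vs 6] → C does not strictly dominate A (column Y: 4 ≤ 6)
  C vs B: [7 vs 7, 4 vs 4, 5 vs 5] → C does not strictly dominate B (column X: 7 ≤ 7)
No single strategy strictly dominates all others → no strictly dominant strategy.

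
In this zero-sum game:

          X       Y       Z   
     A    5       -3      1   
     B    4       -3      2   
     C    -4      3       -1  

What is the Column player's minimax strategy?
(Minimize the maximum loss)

Column should play Z, value = 2

Work:
Column player minimizes Row's maximum payoff:
Column X: max payoff to Row = 5
Column Y: max payoff to Row = 3
Column Z: max payoff to Row = 2
Minimum is 2, achieved by column Z.
Minimax strategy: Z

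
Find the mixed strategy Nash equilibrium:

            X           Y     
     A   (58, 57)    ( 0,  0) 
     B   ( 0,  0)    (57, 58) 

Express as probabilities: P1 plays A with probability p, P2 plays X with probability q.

p = 0.5043, q = 0.4957

Work:
Find probabilities that make opponent indifferent:
P2 chooses q to make P1 indifferent between A and B
P1 chooses p to make P2 indifferent between X and Y
Mixed NE: P1 plays (A: 0.5043, B: 0.4957), P2 plays (X: 0.4957, Y: 0.5043)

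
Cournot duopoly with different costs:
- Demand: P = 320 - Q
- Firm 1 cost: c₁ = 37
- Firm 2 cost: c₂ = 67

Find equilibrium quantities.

q₁* = 104.33, q₂* = 74.33

Work:
Reaction: q₁ = (320 - 37 - q₂)/2
Reaction: q₂ = (320 - 67 - q₁)/2
Solve simultaneously:
q₁* = (320 - 2×37 + 67)/3 = 104.33
q₂* = (320 - 2×67 + 37)/3 = 74.33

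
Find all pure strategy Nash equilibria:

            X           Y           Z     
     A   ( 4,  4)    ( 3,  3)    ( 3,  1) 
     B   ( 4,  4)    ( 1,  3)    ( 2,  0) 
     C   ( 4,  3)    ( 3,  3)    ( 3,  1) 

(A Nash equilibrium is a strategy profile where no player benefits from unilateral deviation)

Nash equilibrium: (A, X), (B, X), (C, X), (C, Y)

Work:
Best responses:
  P1 vs X: payoffs [4, 4, 4] → best response A/B/C (payoff 4)
  P1 vs Y: payoffs [3, 1, 3] → best response A/C (payoff 3)
  P1 vs Z: payoffs [3, 2, 3] → best response A/C (payoff 3)
  P2 vs A: payoffs [4, 3, 1] → best response X (payoff 4)
  P2 vs B: payoffs [4, 3, 0] → best response X (payoff 4)
  P2 vs C: payoffs [3, 3, 1] → best response X/Y (payoff 3)
Mutual best responses: (A,X), (B,X), (C,X), (C,Y) → Nash equilibria.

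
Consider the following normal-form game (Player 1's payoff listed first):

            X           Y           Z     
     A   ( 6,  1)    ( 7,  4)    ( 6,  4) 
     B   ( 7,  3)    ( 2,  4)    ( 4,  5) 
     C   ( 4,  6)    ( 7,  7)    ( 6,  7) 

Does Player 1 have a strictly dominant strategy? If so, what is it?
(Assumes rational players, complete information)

No strictly dominant strategy exists for Player 1

Work:
A strategy strictly dominates another if it gives a strictly higher payoff against every opponent action. Compare each pair of P1's strategies column-by-column:
  A vs B: [6 vs 7, 7 vs 2, 6 vs 4] → A does not strictly dominate B (column X: 6 ≤ 7)
  A vs C: [6 vs 4, 7 vs 7, 6 vs 6] → A does not strictly dominate C (column Y: 7 ≤ 7)
  B vs A: [7 vs 6, 2 vs 7, 4 vs 6] → B does not strictly dominate A (column Y: 2 ≤ 7)
  B vs C: [7 vs 4, 2 vs 7, 4 vs 6] → B does not strictly dominate C (column Y: 2 ≤ 7)
  C vs A: [4 vs 6, 7 vs 7, 6 vs 6] → C does not strictly dominate A (column X: 4 ≤ 6)
  C vs B: [4 vs 7, 7 vs 2, 6 vs 4] → C does not strictly dominate B (column X: 4 ≤ 7)
No single strategy strictly dominates all others → no strictly dominant strategy.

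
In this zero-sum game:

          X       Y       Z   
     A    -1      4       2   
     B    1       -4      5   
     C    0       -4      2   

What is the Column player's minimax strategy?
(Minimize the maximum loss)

Column should play X, value = 1

Work:
Column player minimizes Row's maximum payoff:
Column X: max payoff to Row = 1
Column Y: max payoff to Row = 4
Column Z: max payoff to Row = 5
Minimum is 1, achieved by column X.
Minimax strategy: X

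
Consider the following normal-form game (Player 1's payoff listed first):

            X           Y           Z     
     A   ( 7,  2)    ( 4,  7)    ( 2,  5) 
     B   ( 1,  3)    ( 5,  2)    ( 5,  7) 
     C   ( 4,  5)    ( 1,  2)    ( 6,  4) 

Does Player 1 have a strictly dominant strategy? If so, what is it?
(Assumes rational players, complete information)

No strictly dominant strategy exists for Player 1

Work:
A strategy strictly dominates another if it gives a strictly higher payoff against every opponent action. Compare each pair of P1's strategies column-by-column:
  A vs B: [7 vs 1, 4 vs 5, 2 vs 5] → A does not strictly dominate B (column Y: 4 ≤ 5)
  A vs C: [7 vs 4, 4 vs 1, 2 vs 6] → A does not strictly dominate C (column Z: 2 ≤ 6)
  B vs A: [1 vs 7, 5 vs 4, 5 vs 2] → B does not strictly dominate A (column X: 1 ≤ 7)
  B vs C: [1 vs 4, 5 vs 1, 5 vs 6] → B does not strictly dominate C (column X: 1 ≤ 4)
  C vs A: [4 vs 7, 1 vs 4, 6 vs 2] → C does not strictly dominate A (column X: 4 ≤ 7)
  C vs B: [4 vs 1, 1 vs 5, 6 vs 5] → C does not strictly dominate B (column Y: 1 ≤ 5)
No single strategy strictly dominates all others → no strictly dominant strategy.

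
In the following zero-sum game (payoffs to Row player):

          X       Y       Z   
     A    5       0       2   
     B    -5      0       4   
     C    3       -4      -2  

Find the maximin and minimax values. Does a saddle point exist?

Maximin = 0, Minimax = 0, Saddle: True

Work:
Row minimums: [0, -5, -4] → maximin = 0
Column maximums: [5, 0, 4] → minimax = 0
Saddle point exists! Game value = 0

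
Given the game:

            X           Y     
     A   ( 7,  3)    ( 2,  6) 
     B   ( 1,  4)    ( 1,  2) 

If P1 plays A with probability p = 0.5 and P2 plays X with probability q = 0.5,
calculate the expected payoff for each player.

E[P1] = 2.75, E[P2] = 3.75

Work:
E[P1] = p·q·π₁(A,X) + p·(1-q)·π₁(A,Y) + (1-p)·q·π₁(B,X) + (1-p)·(1-q)·π₁(B,Y)
= 0.5·0.5·7 + 0.5·0.5·2 + 0.5·0.5·1 + 0.5·0.5·1
= 2.75

E[P2] = 3.75 (similar calculation)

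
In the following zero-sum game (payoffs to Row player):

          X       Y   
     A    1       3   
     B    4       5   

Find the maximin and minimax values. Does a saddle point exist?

Maximin = 4, Minimax = 4, Saddle: True

Work:
Row minimums: [1, 4] → maximin = 4
Column maximums: [4, 5] → minimax = 4
Saddle point exists! Game value = 4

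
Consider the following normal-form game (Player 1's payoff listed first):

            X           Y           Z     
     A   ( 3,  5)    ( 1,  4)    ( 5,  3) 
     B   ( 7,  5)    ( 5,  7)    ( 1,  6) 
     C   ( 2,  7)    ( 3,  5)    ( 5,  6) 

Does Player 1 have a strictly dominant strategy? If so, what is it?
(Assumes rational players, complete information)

No strictly dominant strategy exists for Player 1

Work:
A strategy strictly dominates another if it gives a strictly higher payoff against every opponent action. Compare each pair of P1's strategies column-by-column:
  A vs B: [3 vs 7, 1 vs 5, 5 vs 1] → A does not strictly dominate B (column X: 3 ≤ 7)
  A vs C: [3 vs 2, 1 vs 3, 5 vs 5] → A does not strictly dominate C (column Y: 1 ≤ 3)
  B vs A: [7 vs 3, 5 vs 1, 1 vs 5] → B does not strictly dominate A (column Z: 1 ≤ 5)
  B vs C: [7 vs 2, 5 vs 3, 1 vs 5] → B does not strictly dominate C (column Z: 1 ≤ 5)
  C vs A: [2 vs 3, 3 vs 1, 5 vs 5] → C does not strictly dominate A (column X: 2 ≤ 3)
  C vs B: [2 vs 7, 3 vs 5, 5 vs 1] → C does not strictly dominate B (column X: 2 ≤ 7)
No single strategy strictly dominates all others → no strictly dominant strategy.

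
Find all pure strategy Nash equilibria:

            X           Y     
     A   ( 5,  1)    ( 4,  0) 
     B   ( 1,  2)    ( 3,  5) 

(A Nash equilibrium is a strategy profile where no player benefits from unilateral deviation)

Nash equilibrium: (A, X)

Work:
Best responses:
  P1 vs X: payoffs [5, 1] → best response A (payoff 5)
  P1 vs Y: payoffs [4, 3] → best response A (payoff 4)
  P2 vs A: payoffs [1, 0] → best response X (payoff 1)
  P2 vs B: payoffs [2, 5] → best response Y (payoff 5)
Mutual best responses: (A,X) → Nash equilibria.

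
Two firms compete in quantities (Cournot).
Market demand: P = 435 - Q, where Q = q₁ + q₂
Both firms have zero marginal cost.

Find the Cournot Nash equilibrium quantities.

q₁* = q₂* = 145.0; P* = 145.0

Work:
Profit: π_i = P·q_i = (a - q_i - q_j)·q_i
FOC: ∂π_i/∂q_i = a - 2q_i - q_j = 0
Reaction function: q_i = (435 - q_j)/2
Symmetry: q* = 435/3 = 145.0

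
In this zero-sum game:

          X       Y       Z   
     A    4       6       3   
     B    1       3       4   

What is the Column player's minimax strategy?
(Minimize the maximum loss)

Column should play X or Z (all achieve the minimum), value = 4

Work:
Column player minimizes Row's maximum payoff:
Column X: max payoff to Row = 4
Column Y: max payoff to Row = 6
Column Z: max payoff to Row = 4
Minimum is 4, achieved by columns X, Z (tied).
Each of X or Z is a minimax strategy.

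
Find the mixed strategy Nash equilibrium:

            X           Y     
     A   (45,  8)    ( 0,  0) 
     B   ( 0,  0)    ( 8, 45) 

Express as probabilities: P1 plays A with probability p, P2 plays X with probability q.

p = 0.8491, q = 0.1509

Work:
Find probabilities that make opponent indifferent:
P2 chooses q to make P1 indifferent between A and B
P1 chooses p to make P2 indifferent between X and Y
Mixed NE: P1 plays (A: 0.8491, B: 0.1509), P2 plays (X: 0.1509, Y: 0.8491)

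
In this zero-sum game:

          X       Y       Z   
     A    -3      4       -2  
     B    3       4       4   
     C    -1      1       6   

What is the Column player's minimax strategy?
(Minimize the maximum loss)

Column should play X, value = 3

Work:
Column player minimizes Row's maximum payoff:
Column X: max payoff to Row = 3
Column Y: max payoff to Row = 4
Column Z: max payoff to Row = 6
Minimum is 3, achieved by column X.
Minimax strategy: X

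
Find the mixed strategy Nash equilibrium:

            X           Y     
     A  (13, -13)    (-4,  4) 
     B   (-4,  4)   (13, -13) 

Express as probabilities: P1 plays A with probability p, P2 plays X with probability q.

p = 0.5, q = 0.5

Work:
Find probabilities that make opponent indifferent:
P2 chooses q to make P1 indifferent between A and B
P1 chooses p to make P2 indifferent between X and Y
Mixed NE: P1 plays (A: 0.5, B: 0.5), P2 plays (X: 0.5, Y: 0.5)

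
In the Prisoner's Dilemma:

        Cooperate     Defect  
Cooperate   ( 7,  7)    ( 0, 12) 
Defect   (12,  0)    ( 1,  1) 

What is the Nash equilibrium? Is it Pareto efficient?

(Defect, Defect) is NE; not Pareto efficient

Work:
Defect dominates Cooperate for both players:
If P2 cooperates: Defect (12) > Cooperate (7)
If P2 defects: Defect (1) > Cooperate (0)
NE: (Defect, Defect) with payoff (1, 1)
But (Cooperate, Cooperate) = (7, 7) Pareto dominates (1, 1)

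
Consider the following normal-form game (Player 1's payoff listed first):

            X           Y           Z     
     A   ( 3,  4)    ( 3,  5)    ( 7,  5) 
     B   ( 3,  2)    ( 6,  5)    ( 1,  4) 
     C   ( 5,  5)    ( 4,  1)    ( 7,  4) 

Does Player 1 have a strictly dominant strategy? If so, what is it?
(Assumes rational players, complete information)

No strictly dominant strategy exists for Player 1

Work:
A strategy strictly dominates another if it gives a strictly higher payoff against every opponent action. Compare each pair of P1's strategies column-by-column:
  A vs B: [3 vs 3, 3 vs 6, 7 vs 1] → A does not strictly dominate B (column X: 3 ≤ 3)
  A vs C: [3 vs 5, 3 vs 4, 7 vs 7] → A does not strictly dominate C (column X: 3 ≤ 5)
  B vs A: [3 vs 3, 6 vs 3, 1 vs 7] → B does not strictly dominate A (column X: 3 ≤ 3)
  B vs C: [3 vs 5, 6 vs 4, 1 vs 7] → B does not strictly dominate C (column X: 3 ≤ 5)
  C vs A: [5 vs 3, 4 vs 3, 7 vs 7] → C does not strictly dominate A (column Z: 7 ≤ 7)
  C vs B: [5 vs 3, 4 vs 6, 7 vs 1] → C does not strictly dominate B (column Y: 4 ≤ 6)
No single strategy strictly dominates all others → no strictly dominant strategy.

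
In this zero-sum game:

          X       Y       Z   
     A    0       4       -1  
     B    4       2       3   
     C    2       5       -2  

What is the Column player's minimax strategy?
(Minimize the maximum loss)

Column should play Z, value = 3

Work:
Column player minimizes Row's maximum payoff:
Column X: max payoff to Row = 4
Column Y: max payoff to Row = 5
Column Z: max payoff to Row = 3
Minimum is 3, achieved by column Z.
Minimax strategy: Z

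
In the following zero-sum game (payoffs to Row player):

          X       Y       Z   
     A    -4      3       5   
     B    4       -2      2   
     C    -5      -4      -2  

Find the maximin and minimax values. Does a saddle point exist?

Maximin = -2, Minimax = 3, Saddle: False

Work:
Row minimums: [-4, -2, -5] → maximin = -2
Column maximums: [4, 3, 5] → minimax = 3
No saddle point (maximin ≠ minimax). Mixed strategy needed.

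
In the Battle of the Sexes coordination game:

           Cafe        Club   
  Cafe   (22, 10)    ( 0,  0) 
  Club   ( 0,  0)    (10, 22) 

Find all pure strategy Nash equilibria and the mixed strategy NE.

Pure NE: (Cafe, Cafe) and (Club, Club); Mixed NE: p = 0.6875, q = 0.3125

Work:
Check pure NE:
(Cafe, Cafe): (22, 10) - no unilateral deviation beneficial
(Club, Club): (10, 22) - no unilateral deviation beneficial
Mixed NE: P1 plays Cafe with p = 0.6875, P2 plays Cafe with q = 0.3125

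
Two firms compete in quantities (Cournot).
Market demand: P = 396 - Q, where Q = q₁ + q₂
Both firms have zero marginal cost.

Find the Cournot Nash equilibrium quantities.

q₁* = q₂* = 132.0; P* = 132.0

Work:
Profit: π_i = P·q_i = (a - q_i - q_j)·q_i
FOC: ∂π_i/∂q_i = a - 2q_i - q_j = 0
Reaction function: q_i = (396 - q_j)/2
Symmetry: q* = 396/3 = 132.0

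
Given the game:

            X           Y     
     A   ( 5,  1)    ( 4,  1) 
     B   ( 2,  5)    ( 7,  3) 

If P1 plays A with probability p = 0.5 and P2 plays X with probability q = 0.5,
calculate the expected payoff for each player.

E[P1] = 4.5, E[P2] = 2.5

Work:
E[P1] = p·q·π₁(A,X) + p·(1-q)·π₁(A,Y) + (1-p)·q·π₁(B,X) + (1-p)·(1-q)·π₁(B,Y)
= 0.5·0.5·5 + 0.5·0.5·4 + 0.5·0.5·2 + 0.5·0.5·7
= 4.5

E[P2] = 2.5 (similar calculation)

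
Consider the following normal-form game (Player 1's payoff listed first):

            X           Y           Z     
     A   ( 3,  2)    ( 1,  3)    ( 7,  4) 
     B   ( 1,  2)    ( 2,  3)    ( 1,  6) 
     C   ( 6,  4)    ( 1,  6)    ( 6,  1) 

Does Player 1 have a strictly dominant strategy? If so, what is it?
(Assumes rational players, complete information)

No strictly dominant strategy exists for Player 1

Work:
A strategy strictly dominates another if it gives a strictly higher payoff against every opponent action. Compare each pair of P1's strategies column-by-column:
  A vs B: [3 vs 1, 1 vs 2, 7 vs 1] → A does not strictly dominate B (column Y: 1 ≤ 2)
  A vs C: [3 vs 6, 1 vs 1, 7 vs 6] → A does not strictly dominate C (column X: 3 ≤ 6)
  B vs A: [1 vs 3, 2 vs 1, 1 vs 7] → B does not strictly dominate A (column X: 1 ≤ 3)
  B vs C: [1 vs 6, 2 vs 1, 1 vs 6] → B does not strictly dominate C (column X: 1 ≤ 6)
  C vs A: [6 vs 3, 1 vs 1, 6 vs 7] → C does not strictly dominate A (column Y: 1 ≤ 1)
  C vs B: [6 vs 1, 1 vs 2, 6 vs 1] → C does not strictly dominate B (column Y: 1 ≤ 2)
No single strategy strictly dominates all others → no strictly dominant strategy.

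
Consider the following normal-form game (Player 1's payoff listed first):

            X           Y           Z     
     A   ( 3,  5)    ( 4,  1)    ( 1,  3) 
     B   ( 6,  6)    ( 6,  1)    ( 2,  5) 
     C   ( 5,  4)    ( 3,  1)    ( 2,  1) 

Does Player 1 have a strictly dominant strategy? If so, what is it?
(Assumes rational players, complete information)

No strictly dominant strategy exists for Player 1

Work:
A strategy strictly dominates another if it gives a strictly higher payoff against every opponent action. Compare each pair of P1's strategies column-by-column:
  A vs B: [3 vs 6, 4 vs 6, 1 vs 2] → A does not strictly dominate B (column X: 3 ≤ 6)
  A vs C: [3 vs 5, 4 vs 3, 1 vs 2] → A does not strictly dominate C (column X: 3 ≤ 5)
  B vs A: [6 vs 3, 6 vs 4, 2 vs 1] → B strictly dominates A
  B vs C: [6 vs 5, 6 vs 3, 2 vs 2] → B does not strictly dominate C (column Z: 2 ≤ 2)
  C vs A: [5 vs 3, 3 vs 4, 2 vs 1] → C does not strictly dominate A (column Y: 3 ≤ 4)
  C vs B: [5 vs 6, 3 vs 6, 2 vs 2] → C does not strictly dominate B (column X: 5 ≤ 6)
No single strategy strictly dominates all others → no strictly dominant strategy.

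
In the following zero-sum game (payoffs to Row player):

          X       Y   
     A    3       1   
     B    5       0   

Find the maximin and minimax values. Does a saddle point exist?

Maximin = 1, Minimax = 1, Saddle: True

Work:
Row minimums: [1, 0] → maximin = 1
Column maximums: [5, 1] → minimax = 1
Saddle point exists! Game value = 1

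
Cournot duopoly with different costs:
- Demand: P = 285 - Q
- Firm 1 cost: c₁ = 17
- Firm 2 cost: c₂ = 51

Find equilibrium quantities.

q₁* = 100.67, q₂* = 66.67

Work:
Reaction: q₁ = (285 - 17 - q₂)/2
Reaction: q₂ = (285 - 51 - q₁)/2
Solve simultaneously:
q₁* = (285 - 2×17 + 51)/3 = 100.67
q₂* = (285 - 2×51 + 17)/3 = 66.67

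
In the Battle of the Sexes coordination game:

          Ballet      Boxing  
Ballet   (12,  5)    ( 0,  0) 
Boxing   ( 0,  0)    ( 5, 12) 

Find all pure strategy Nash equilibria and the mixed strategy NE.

Pure NE: (Ballet, Ballet) and (Boxing, Boxing); Mixed NE: p = 0.7059, q = 0.2941

Work:
Check pure NE:
(Ballet, Ballet): (12, 5) - no unilateral deviation beneficial
(Boxing, Boxing): (5, 12) - no unilateral deviation beneficial
Mixed NE: P1 plays Ballet with p = 0.7059, P2 plays Ballet with q = 0.2941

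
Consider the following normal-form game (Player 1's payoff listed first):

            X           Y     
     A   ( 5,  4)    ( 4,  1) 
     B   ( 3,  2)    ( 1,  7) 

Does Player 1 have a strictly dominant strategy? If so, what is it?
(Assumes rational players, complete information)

Yes, Player 1's strictly dominant strategy is A

Work:
A strategy strictly dominates another if it gives a strictly higher payoff against every opponent action. Compare each pair of P1's strategies column-by-column:
  A vs B: [5 vs 3, 4 vs 1] → A strictly dominates B
  B vs A: [3 vs 5, 1 vs 4] → B does not strictly dominate A (column X: 3 ≤ 5)
A strictly dominates every other strategy → strictly dominant.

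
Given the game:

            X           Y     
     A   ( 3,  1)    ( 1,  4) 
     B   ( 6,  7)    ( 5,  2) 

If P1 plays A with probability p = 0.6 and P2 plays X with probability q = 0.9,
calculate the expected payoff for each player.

E[P1] = 4.04, E[P2] = 3.38

Work:
E[P1] = p·q·π₁(A,X) + p·(1-q)·π₁(A,Y) + (1-p)·q·π₁(B,X) + (1-p)·(1-q)·π₁(B,Y)
= 0.6·0.9·3 + 0.6·0.1·1 + 0.4·0.9·6 + 0.4·0.1·5
= 4.04

E[P2] = 3.38 (similar calculation)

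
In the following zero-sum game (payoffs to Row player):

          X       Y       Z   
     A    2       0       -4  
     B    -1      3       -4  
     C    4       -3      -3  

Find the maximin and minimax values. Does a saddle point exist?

Maximin = -3, Minimax = -3, Saddle: True

Work:
Row minimums: [-4, -4, -3] → maximin = -3
Column maximums: [4, 3, -3] → minimax = -3
Saddle point exists! Game value = -3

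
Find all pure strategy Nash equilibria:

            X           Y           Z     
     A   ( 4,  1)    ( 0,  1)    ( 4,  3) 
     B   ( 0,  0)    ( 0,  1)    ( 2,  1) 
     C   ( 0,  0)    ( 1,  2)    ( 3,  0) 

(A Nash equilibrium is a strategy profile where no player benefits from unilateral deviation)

Nash equilibrium: (A, Z), (C, Y)

Work:
Best responses:
  P1 vs X: payoffs [4, 0, 0] → best response A (payoff 4)
  P1 vs Y: payoffs [0, 0, 1] → best response C (payoff 1)
  P1 vs Z: payoffs [4, 2, 3] → best response A (payoff 4)
  P2 vs A: payoffs [1, 1, 3] → best response Z (payoff 3)
  P2 vs B: payoffs [0, 1, 1] → best response Y/Z (payoff 1)
  P2 vs C: payoffs [0, 2, 0] → best response Y (payoff 2)
Mutual best responses: (A,Z), (C,Y) → Nash equilibria.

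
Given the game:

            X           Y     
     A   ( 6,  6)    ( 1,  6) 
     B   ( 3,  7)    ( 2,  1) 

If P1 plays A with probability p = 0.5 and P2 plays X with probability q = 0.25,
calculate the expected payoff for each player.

E[P1] = 2.25, E[P2] = 4.25

Work:
E[P1] = p·q·π₁(A,X) + p·(1-q)·π₁(A,Y) + (1-p)·q·π₁(B,X) + (1-p)·(1-q)·π₁(B,Y)
= 0.5·0.25·6 + 0.5·0.75·1 + 0.5·0.25·3 + 0.5·0.75·2
= 2.25

E[P2] = 4.25 (similar calculation)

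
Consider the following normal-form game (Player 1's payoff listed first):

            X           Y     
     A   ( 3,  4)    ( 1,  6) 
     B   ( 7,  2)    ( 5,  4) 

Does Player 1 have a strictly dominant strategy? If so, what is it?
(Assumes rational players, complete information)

Yes, Player 1's strictly dominant strategy is B

Work:
A strategy strictly dominates another if it gives a strictly higher payoff against every opponent action. Compare each pair of P1's strategies column-by-column:
  A vs B: [3 vs 7, 1 vs 5] → A does not strictly dominate B (column X: 3 ≤ 7)
  B vs A: [7 vs 3, 5 vs 1] → B strictly dominates A
B strictly dominates every other strategy → strictly dominant.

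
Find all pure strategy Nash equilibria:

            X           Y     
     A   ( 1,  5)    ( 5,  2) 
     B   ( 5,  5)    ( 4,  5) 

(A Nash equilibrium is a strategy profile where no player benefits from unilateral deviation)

Nash equilibrium: (B, X)

Work:
Best responses:
  P1 vs X: payoffs [1, 5] → best response B (payoff 5)
  P1 vs Y: payoffs [5, 4] → best response A (payoff 5)
  P2 vs A: payoffs [5, 2] → best response X (payoff 5)
  P2 vs B: payoffs [5, 5] → best response X/Y (payoff 5)
Mutual best responses: (B,X) → Nash equilibria.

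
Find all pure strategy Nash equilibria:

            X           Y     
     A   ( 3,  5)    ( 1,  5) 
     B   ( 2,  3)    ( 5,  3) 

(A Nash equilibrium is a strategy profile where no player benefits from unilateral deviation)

Nash equilibrium: (A, X), (B, Y)

Work:
Best responses:
  P1 vs X: payoffs [3, 2] → best response A (payoff 3)
  P1 vs Y: payoffs [1, 5] → best response B (payoff 5)
  P2 vs A: payoffs [5, 5] → best response X/Y (payoff 5)
  P2 vs B: payoffs [3, 3] → best response X/Y (payoff 3)
Mutual best responses: (A,X), (B,Y) → Nash equilibria.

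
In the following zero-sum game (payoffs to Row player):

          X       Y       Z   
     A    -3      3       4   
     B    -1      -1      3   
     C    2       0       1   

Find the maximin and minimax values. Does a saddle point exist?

Maximin = 0, Minimax = 2, Saddle: False

Work:
Row minimums: [-3, -1, 0] → maximin = 0
Column maximums: [2, 3, 4] → minimax = 2
No saddle point (maximin ≠ minimax). Mixed strategy needed.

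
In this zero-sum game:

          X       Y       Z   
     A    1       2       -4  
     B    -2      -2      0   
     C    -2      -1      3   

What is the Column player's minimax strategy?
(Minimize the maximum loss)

Column should play X, value = 1

Work:
Column player minimizes Row's maximum payoff:
Column X: max payoff to Row = 1
Column Y: max payoff to Row = 2
Column Z: max payoff to Row = 3
Minimum is 1, achieved by column X.
Minimax strategy: X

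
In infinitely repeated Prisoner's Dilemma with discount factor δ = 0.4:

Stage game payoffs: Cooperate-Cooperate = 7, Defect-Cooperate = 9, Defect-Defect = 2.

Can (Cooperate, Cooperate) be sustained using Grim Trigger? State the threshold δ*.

δ* = 0.2857; since δ = 0.4 ≥ 0.2857, cooperation can be sustained

Work:
For Grim Trigger:
Cooperate forever: 7/(1-δ)
Defect then punished: 9 + 2·δ/(1-δ)
Need: 7/(1-δ) ≥ 9 + 2·δ/(1-δ)
Solving: δ ≥ (T-R)/(T-P) = (9-7)/(9-2) = 0.2857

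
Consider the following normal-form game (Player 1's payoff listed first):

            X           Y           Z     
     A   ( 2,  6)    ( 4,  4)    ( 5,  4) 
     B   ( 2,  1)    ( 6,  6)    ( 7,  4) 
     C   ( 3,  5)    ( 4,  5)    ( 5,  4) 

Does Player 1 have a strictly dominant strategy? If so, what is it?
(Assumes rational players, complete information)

No strictly dominant strategy exists for Player 1

Work:
A strategy strictly dominates another if it gives a strictly higher payoff against every opponent action. Compare each pair of P1's strategies column-by-column:
  A vs B: [2 vs 2, 4 vs 6, 5 vs 7] → A does not strictly dominate B (column X: 2 ≤ 2)
  A vs C: [2 vs 3, 4 vs 4, 5 vs 5] → A does not strictly dominate C (column X: 2 ≤ 3)
  B vs A: [2 vs 2, 6 vs 4, 7 vs 5] → B does not strictly dominate A (column X: 2 ≤ 2)
  B vs C: [2 vs 3, 6 vs 4, 7 vs 5] → B does not strictly dominate C (column X: 2 ≤ 3)
  C vs A: [3 vs 2, 4 vs 4, 5 vs 5] → C does not strictly dominate A (column Y: 4 ≤ 4)
  C vs B: [3 vs 2, 4 vs 6, 5 vs 7] → C does not strictly dominate B (column Y: 4 ≤ 6)
No single strategy strictly dominates all others → no strictly dominant strategy.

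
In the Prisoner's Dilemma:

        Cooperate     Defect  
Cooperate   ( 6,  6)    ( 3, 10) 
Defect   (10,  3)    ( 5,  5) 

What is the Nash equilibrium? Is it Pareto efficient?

(Defect, Defect) is NE; not Pareto efficient

Work:
Defect dominates Cooperate for both players:
If P2 cooperates: Defect (10) > Cooperate (6)
If P2 defects: Defect (5) > Cooperate (3)
NE: (Defect, Defect) with payoff (5, 5)
But (Cooperate, Cooperate) = (6, 6) Pareto dominates (5, 5)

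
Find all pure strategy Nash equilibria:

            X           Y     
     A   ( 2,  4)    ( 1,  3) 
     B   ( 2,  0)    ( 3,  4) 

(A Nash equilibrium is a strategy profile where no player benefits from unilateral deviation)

Nash equilibrium: (A, X), (B, Y)

Work:
Best responses:
  P1 vs X: payoffs [2, 2] → best response A/B (payoff 2)
  P1 vs Y: payoffs [1, 3] → best response B (payoff 3)
  P2 vs A: payoffs [4, 3] → best response X (payoff 4)
  P2 vs B: payoffs [0, 4] → best response Y (payoff 4)
Mutual best responses: (A,X), (B,Y) → Nash equilibria.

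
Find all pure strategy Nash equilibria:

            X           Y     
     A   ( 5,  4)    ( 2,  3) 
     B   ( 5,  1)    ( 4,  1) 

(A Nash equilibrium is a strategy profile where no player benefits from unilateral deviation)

Nash equilibrium: (A, X), (B, X), (B, Y)

Work:
Best responses:
  P1 vs X: payoffs [5, 5] → best response A/B (payoff 5)
  P1 vs Y: payoffs [2, 4] → best response B (payoff 4)
  P2 vs A: payoffs [4, 3] → best response X (payoff 4)
  P2 vs B: payoffs [1, 1] → best response X/Y (payoff 1)
Mutual best responses: (A,X), (B,X), (B,Y) → Nash equilibria.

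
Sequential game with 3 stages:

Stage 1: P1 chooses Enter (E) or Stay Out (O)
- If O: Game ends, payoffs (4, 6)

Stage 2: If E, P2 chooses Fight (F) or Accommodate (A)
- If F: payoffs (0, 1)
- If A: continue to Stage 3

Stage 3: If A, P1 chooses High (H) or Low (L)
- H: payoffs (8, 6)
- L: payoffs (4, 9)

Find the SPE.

SPE: (E, A, H); Outcome (8, 6)

Work:
Stage 3: P1 chooses H (8 vs 4)
Stage 2: P2: F->1, A->6 (anticipating H). Choose A
Stage 1: P1: O->4, E->8 (anticipating A, H). Choose E
SPE path: E -> A -> H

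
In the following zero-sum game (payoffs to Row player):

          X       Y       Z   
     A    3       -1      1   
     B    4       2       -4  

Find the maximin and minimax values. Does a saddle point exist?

Maximin = -1, Minimax = 1, Saddle: False

Work:
Row minimums: [-1, -4] → maximin = -1
Column maximums: [4, 2, 1] → minimax = 1
No saddle point (maximin ≠ minimax). Mixed strategy needed.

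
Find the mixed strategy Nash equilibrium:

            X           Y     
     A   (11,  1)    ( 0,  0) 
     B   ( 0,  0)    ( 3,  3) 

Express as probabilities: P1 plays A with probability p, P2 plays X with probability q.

p = 0.75, q = 0.2143

Work:
Find probabilities that make opponent indifferent:
P2 chooses q to make P1 indifferent between A and B
P1 chooses p to make P2 indifferent between X and Y
Mixed NE: P1 plays (A: 0.75, B: 0.25), P2 plays (X: 0.2143, Y: 0.7857)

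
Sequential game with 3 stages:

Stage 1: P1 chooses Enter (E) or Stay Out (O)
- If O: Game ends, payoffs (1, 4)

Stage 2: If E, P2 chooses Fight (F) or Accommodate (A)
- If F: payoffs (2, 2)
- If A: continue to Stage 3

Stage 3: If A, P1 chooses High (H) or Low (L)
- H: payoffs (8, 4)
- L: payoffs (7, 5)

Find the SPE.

SPE: (E, A, H); Outcome (8, 4)

Work:
Stage 3: P1 chooses H (8 vs 7)
Stage 2: P2: F->2, A->4 (anticipating H). Choose A
Stage 1: P1: O->1, E->8 (anticipating A, H). Choose E
SPE path: E -> A -> H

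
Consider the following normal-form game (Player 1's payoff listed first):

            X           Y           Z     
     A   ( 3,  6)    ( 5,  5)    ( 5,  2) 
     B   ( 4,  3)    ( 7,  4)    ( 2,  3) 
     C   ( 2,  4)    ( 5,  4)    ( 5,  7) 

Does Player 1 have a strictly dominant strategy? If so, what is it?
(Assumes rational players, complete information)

No strictly dominant strategy exists for Player 1

Work:
A strategy strictly dominates another if it gives a strictly higher payoff against every opponent action. Compare each pair of P1's strategies column-by-column:
  A vs B: [3 vs 4, 5 vs 7, 5 vs 2] → A does not strictly dominate B (column X: 3 ≤ 4)
  A vs C: [3 vs 2, 5 vs 5, 5 vs 5] → A does not strictly dominate C (column Y: 5 ≤ 5)
  B vs A: [4 vs 3, 7 vs 5, 2 vs 5] → B does not strictly dominate A (column Z: 2 ≤ 5)
  B vs C: [4 vs 2, 7 vs 5, 2 vs 5] → B does not strictly dominate C (column Z: 2 ≤ 5)
  C vs A: [2 vs 3, 5 vs 5, 5 vs 5] → C does not strictly dominate A (column X: 2 ≤ 3)
  C vs B: [2 vs 4, 5 vs 7, 5 vs 2] → C does not strictly dominate B (column X: 2 ≤ 4)
No single strategy strictly dominates all others → no strictly dominant strategy.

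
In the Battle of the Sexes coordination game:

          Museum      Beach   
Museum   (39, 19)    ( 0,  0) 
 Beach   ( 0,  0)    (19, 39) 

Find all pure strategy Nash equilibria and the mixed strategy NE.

Pure NE: (Museum, Museum) and (Beach, Beach); Mixed NE: p = 0.6724, q = 0.3276

Work:
Check pure NE:
(Museum, Museum): (39, 19) - no unilateral deviation beneficial
(Beach, Beach): (19, 39) - no unilateral deviation beneficial
Mixed NE: P1 plays Museum with p = 0.6724, P2 plays Museum with q = 0.3276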